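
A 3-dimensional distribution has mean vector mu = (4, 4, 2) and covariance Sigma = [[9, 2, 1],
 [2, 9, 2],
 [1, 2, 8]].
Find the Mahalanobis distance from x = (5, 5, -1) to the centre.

Step 1 — centre the observation: (x - mu) = (1, 1, -3).

Step 2 — invert Sigma (cofactor / det for 3×3, or solve directly):
  Sigma^{-1} = [[0.1174, -0.0242, -0.0086],
 [-0.0242, 0.1226, -0.0276],
 [-0.0086, -0.0276, 0.133]].

Step 3 — form the quadratic (x - mu)^T · Sigma^{-1} · (x - mu):
  Sigma^{-1} · (x - mu) = (0.1192, 0.1813, -0.4352).
  (x - mu)^T · [Sigma^{-1} · (x - mu)] = (1)·(0.1192) + (1)·(0.1813) + (-3)·(-0.4352) = 1.6062.

Step 4 — take square root: d = √(1.6062) ≈ 1.2674.

d(x, mu) = √(1.6062) ≈ 1.2674


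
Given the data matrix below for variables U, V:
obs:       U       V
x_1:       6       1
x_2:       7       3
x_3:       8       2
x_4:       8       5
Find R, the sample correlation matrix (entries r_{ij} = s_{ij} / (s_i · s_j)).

Step 1 — column means:
  mean(U) = (6 + 7 + 8 + 8) / 4 = 29/4 = 7.25
  mean(V) = (1 + 3 + 2 + 5) / 4 = 11/4 = 2.75

Step 2 — sample variances and covariances s[i,j] = (1/(n-1)) · Σ_k (x_{k,i} - mean_i) · (x_{k,j} - mean_j), with n-1 = 3:
  s[U,U] = ((-1.25)·(-1.25) + (-0.25)·(-0.25) + (0.75)·(0.75) + (0.75)·(0.75)) / 3 = 2.75/3 = 0.9167
  s[U,V] = ((-1.25)·(-1.75) + (-0.25)·(0.25) + (0.75)·(-0.75) + (0.75)·(2.25)) / 3 = 3.25/3 = 1.0833
  s[V,V] = ((-1.75)·(-1.75) + (0.25)·(0.25) + (-0.75)·(-0.75) + (2.25)·(2.25)) / 3 = 8.75/3 = 2.9167
  Sample standard deviations s_i = √(s[i,i]):
  s(U) = √(0.9167) = 0.9574
  s(V) = √(2.9167) = 1.7078

Step 3 — r_{ij} = s_{ij} / (s_i · s_j):
  r[U,U] = 1 (diagonal).
  r[U,V] = 1.0833 / (0.9574 · 1.7078) = 1.0833 / 1.6351 = 0.6625
  r[V,V] = 1 (diagonal).

R is symmetric with unit diagonal. Assembling:

R = [[1, 0.6625],
 [0.6625, 1]]


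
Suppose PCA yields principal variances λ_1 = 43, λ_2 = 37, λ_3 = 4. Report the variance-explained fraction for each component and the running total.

Step 1 — total variance = trace(Sigma) = Σ λ_i = 43 + 37 + 4 = 84.

Step 2 — fraction explained by component i = λ_i / Σ λ:
  PC1: 43/84 = 0.5119
  PC2: 37/84 = 0.4405
  PC3: 4/84 = 0.0476

Step 3 — cumulative fraction after k components = (λ_1 + ... + λ_k) / Σ λ:
  k = 1: 43/84 = 0.5119
  k = 2: (43 + 37)/84 = 80/84 = 0.9524
  k = 3: (43 + 37 + 4)/84 = 84/84 = 1

Summary (fraction, with percent):

explained: PC1 0.5119 (51.19%), PC2 0.4405 (44.05%), PC3 0.0476 (4.76%);  cumulative: 0.5119, 0.9524, 1


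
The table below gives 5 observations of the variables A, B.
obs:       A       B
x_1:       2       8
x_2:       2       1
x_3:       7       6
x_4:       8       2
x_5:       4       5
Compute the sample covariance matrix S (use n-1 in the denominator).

Step 1 — column means:
  mean(A) = (2 + 2 + 7 + 8 + 4) / 5 = 23/5 = 4.6
  mean(B) = (8 + 1 + 6 + 2 + 5) / 5 = 22/5 = 4.4

Step 2 — sample covariance S[i,j] = (1/(n-1)) · Σ_k (x_{k,i} - mean_i) · (x_{k,j} - mean_j), with n-1 = 4.
  S[A,A] = ((-2.6)·(-2.6) + (-2.6)·(-2.6) + (2.4)·(2.4) + (3.4)·(3.4) + (-0.6)·(-0.6)) / 4 = 31.2/4 = 7.8
  S[A,B] = ((-2.6)·(3.6) + (-2.6)·(-3.4) + (2.4)·(1.6) + (3.4)·(-2.4) + (-0.6)·(0.6)) / 4 = -5.2/4 = -1.3
  S[B,B] = ((3.6)·(3.6) + (-3.4)·(-3.4) + (1.6)·(1.6) + (-2.4)·(-2.4) + (0.6)·(0.6)) / 4 = 33.2/4 = 8.3

S is symmetric (S[j,i] = S[i,j]). Assembling:

S = [[7.8, -1.3],
 [-1.3, 8.3]]


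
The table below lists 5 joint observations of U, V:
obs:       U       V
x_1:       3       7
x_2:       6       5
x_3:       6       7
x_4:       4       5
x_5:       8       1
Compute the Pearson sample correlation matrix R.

Step 1 — column means:
  mean(U) = (3 + 6 + 6 + 4 + 8) / 5 = 27/5 = 5.4
  mean(V) = (7 + 5 + 7 + 5 + 1) / 5 = 25/5 = 5

Step 2 — sample variances and covariances s[i,j] = (1/(n-1)) · Σ_k (x_{k,i} - mean_i) · (x_{k,j} - mean_j), with n-1 = 4:
  s[U,U] = ((-2.4)·(-2.4) + (0.6)·(0.6) + (0.6)·(0.6) + (-1.4)·(-1.4) + (2.6)·(2.6)) / 4 = 15.2/4 = 3.8
  s[U,V] = ((-2.4)·(2) + (0.6)·(0) + (0.6)·(2) + (-1.4)·(0) + (2.6)·(-4)) / 4 = -14/4 = -3.5
  s[V,V] = ((2)·(2) + (0)·(0) + (2)·(2) + (0)·(0) + (-4)·(-4)) / 4 = 24/4 = 6
  Sample standard deviations s_i = √(s[i,i]):
  s(U) = √(3.8) = 1.9494
  s(V) = √(6) = 2.4495

Step 3 — r_{ij} = s_{ij} / (s_i · s_j):
  r[U,U] = 1 (diagonal).
  r[U,V] = -3.5 / (1.9494 · 2.4495) = -3.5 / 4.7749 = -0.733
  r[V,V] = 1 (diagonal).

R is symmetric with unit diagonal. Assembling:

R = [[1, -0.733],
 [-0.733, 1]]


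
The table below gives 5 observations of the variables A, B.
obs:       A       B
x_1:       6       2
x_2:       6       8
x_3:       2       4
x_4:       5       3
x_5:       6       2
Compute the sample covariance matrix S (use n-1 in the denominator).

Step 1 — column means:
  mean(A) = (6 + 6 + 2 + 5 + 6) / 5 = 25/5 = 5
  mean(B) = (2 + 8 + 4 + 3 + 2) / 5 = 19/5 = 3.8

Step 2 — sample covariance S[i,j] = (1/(n-1)) · Σ_k (x_{k,i} - mean_i) · (x_{k,j} - mean_j), with n-1 = 4.
  S[A,A] = ((1)·(1) + (1)·(1) + (-3)·(-3) + (0)·(0) + (1)·(1)) / 4 = 12/4 = 3
  S[A,B] = ((1)·(-1.8) + (1)·(4.2) + (-3)·(0.2) + (0)·(-0.8) + (1)·(-1.8)) / 4 = 0/4 = 0
  S[B,B] = ((-1.8)·(-1.8) + (4.2)·(4.2) + (0.2)·(0.2) + (-0.8)·(-0.8) + (-1.8)·(-1.8)) / 4 = 24.8/4 = 6.2

S is symmetric (S[j,i] = S[i,j]). Assembling:

S = [[3, 0],
 [0, 6.2]]


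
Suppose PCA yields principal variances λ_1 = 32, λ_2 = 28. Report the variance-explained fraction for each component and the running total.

Step 1 — total variance = trace(Sigma) = Σ λ_i = 32 + 28 = 60.

Step 2 — fraction explained by component i = λ_i / Σ λ:
  PC1: 32/60 = 0.5333
  PC2: 28/60 = 0.4667

Step 3 — cumulative fraction after k components = (λ_1 + ... + λ_k) / Σ λ:
  k = 1: 32/60 = 0.5333
  k = 2: (32 + 28)/60 = 60/60 = 1

Summary (fraction, with percent):

explained: PC1 0.5333 (53.33%), PC2 0.4667 (46.67%);  cumulative: 0.5333, 1


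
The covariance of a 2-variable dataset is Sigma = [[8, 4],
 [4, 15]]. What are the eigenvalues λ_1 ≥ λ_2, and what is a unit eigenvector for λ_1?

Step 1 — characteristic polynomial of 2×2 Sigma:
  det(Sigma - λI) = λ² - trace · λ + det = 0.
  trace = 8 + 15 = 23, det = 8·15 - (4)² = 104.
Step 2 — discriminant:
  Δ = trace² - 4·det = 529 - 416 = 113.
Step 3 — eigenvalues:
  λ = (trace ± √Δ)/2 = (23 ± 10.6301)/2,
  λ_1 = 16.8151,  λ_2 = 6.1849.

Step 4 — unit eigenvector for λ_1: solve (Sigma - λ_1 I)v = 0. First row:
  (8 - 16.8151)·v_x + (4)·v_y = 0, i.e. (-8.8151)·v_x + (4)·v_y = 0,
  so v ∝ (b, λ_1 - a) = (4, 8.8151) = u.
  ||u|| = √((4)² + (8.8151)²) = √(93.7055) ≈ 9.6802,
  v_1 = u/||u|| ≈ (0.4132, 0.9106) (||v_1|| = 1).

λ_1 = 16.8151,  λ_2 = 6.1849;  v_1 ≈ (0.4132, 0.9106)


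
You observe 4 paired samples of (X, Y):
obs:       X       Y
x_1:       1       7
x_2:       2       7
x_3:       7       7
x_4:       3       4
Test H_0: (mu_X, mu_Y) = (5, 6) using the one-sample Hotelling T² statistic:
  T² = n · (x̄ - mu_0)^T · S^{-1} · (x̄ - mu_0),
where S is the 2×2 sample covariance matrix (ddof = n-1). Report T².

Step 1 — sample mean vector:
  mean(X) = (1 + 2 + 7 + 3) / 4 = 13/4 = 3.25
  mean(Y) = (7 + 7 + 7 + 4) / 4 = 25/4 = 6.25
  x̄ = (3.25, 6.25),  deviation x̄ - mu_0 = (3.25, 6.25) - (5, 6) = (-1.75, 0.25).

Step 2 — sample covariance matrix, S[i,j] = (1/(n-1)) · Σ_k (x_{k,i} - mean_i) · (x_{k,j} - mean_j), divisor n-1 = 3:
  S[X,X] = ((-2.25)·(-2.25) + (-1.25)·(-1.25) + (3.75)·(3.75) + (-0.25)·(-0.25)) / 3 = 20.75/3 = 6.9167
  S[X,Y] = ((-2.25)·(0.75) + (-1.25)·(0.75) + (3.75)·(0.75) + (-0.25)·(-2.25)) / 3 = 0.75/3 = 0.25
  S[Y,Y] = ((0.75)·(0.75) + (0.75)·(0.75) + (0.75)·(0.75) + (-2.25)·(-2.25)) / 3 = 6.75/3 = 2.25
  S = [[6.9167, 0.25],
 [0.25, 2.25]].

Step 3 — invert S. det(S) = 6.9167·2.25 - (0.25)² = 15.5.
  S^{-1} = (1/det) · [[d, -b], [-b, a]] = [[0.1452, -0.0161],
 [-0.0161, 0.4462]].

Step 4 — quadratic form (x̄ - mu_0)^T · S^{-1} · (x̄ - mu_0):
  S^{-1} · (x̄ - mu_0) = (-0.2581, 0.1398),
  (x̄ - mu_0)^T · [...] = (-1.75)·(-0.2581) + (0.25)·(0.1398) = 0.4866.

Step 5 — scale by n: T² = 4 · 0.4866 = 1.9462.

T² ≈ 1.9462


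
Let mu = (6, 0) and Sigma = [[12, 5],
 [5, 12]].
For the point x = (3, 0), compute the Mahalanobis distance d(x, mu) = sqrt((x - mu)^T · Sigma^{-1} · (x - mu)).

Step 1 — centre the observation: (x - mu) = (-3, 0).

Step 2 — invert Sigma. det(Sigma) = 12·12 - (5)² = 119.
  Sigma^{-1} = (1/det) · [[d, -b], [-b, a]] = [[0.1008, -0.042],
 [-0.042, 0.1008]].

Step 3 — form the quadratic (x - mu)^T · Sigma^{-1} · (x - mu):
  Sigma^{-1} · (x - mu) = (-0.3025, 0.1261).
  (x - mu)^T · [Sigma^{-1} · (x - mu)] = (-3)·(-0.3025) + (0)·(0.1261) = 0.9076.

Step 4 — take square root: d = √(0.9076) ≈ 0.9527.

d(x, mu) = √(0.9076) ≈ 0.9527


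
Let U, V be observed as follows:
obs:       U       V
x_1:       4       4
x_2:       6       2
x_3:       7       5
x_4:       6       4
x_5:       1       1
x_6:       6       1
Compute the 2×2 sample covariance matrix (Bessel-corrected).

Step 1 — column means:
  mean(U) = (4 + 6 + 7 + 6 + 1 + 6) / 6 = 30/6 = 5
  mean(V) = (4 + 2 + 5 + 4 + 1 + 1) / 6 = 17/6 = 2.8333

Step 2 — sample covariance S[i,j] = (1/(n-1)) · Σ_k (x_{k,i} - mean_i) · (x_{k,j} - mean_j), with n-1 = 5.
  S[U,U] = ((-1)·(-1) + (1)·(1) + (2)·(2) + (1)·(1) + (-4)·(-4) + (1)·(1)) / 5 = 24/5 = 4.8
  S[U,V] = ((-1)·(1.1667) + (1)·(-0.8333) + (2)·(2.1667) + (1)·(1.1667) + (-4)·(-1.8333) + (1)·(-1.8333)) / 5 = 9/5 = 1.8
  S[V,V] = ((1.1667)·(1.1667) + (-0.8333)·(-0.8333) + (2.1667)·(2.1667) + (1.1667)·(1.1667) + (-1.8333)·(-1.8333) + (-1.8333)·(-1.8333)) / 5 = 14.8333/5 = 2.9667

S is symmetric (S[j,i] = S[i,j]). Assembling:

S = [[4.8, 1.8],
 [1.8, 2.9667]]


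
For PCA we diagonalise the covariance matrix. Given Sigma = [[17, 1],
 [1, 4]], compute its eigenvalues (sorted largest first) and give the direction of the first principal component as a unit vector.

Step 1 — characteristic polynomial of 2×2 Sigma:
  det(Sigma - λI) = λ² - trace · λ + det = 0.
  trace = 17 + 4 = 21, det = 17·4 - (1)² = 67.
Step 2 — discriminant:
  Δ = trace² - 4·det = 441 - 268 = 173.
Step 3 — eigenvalues:
  λ = (trace ± √Δ)/2 = (21 ± 13.1529)/2,
  λ_1 = 17.0765,  λ_2 = 3.9235.

Step 4 — unit eigenvector for λ_1: solve (Sigma - λ_1 I)v = 0. First row:
  (17 - 17.0765)·v_x + (1)·v_y = 0, i.e. (-0.0765)·v_x + (1)·v_y = 0,
  so v ∝ (b, λ_1 - a) = (1, 0.0765) = u.
  ||u|| = √((1)² + (0.0765)²) = √(1.0058) ≈ 1.0029,
  v_1 = u/||u|| ≈ (0.9971, 0.0763) (||v_1|| = 1).

λ_1 = 17.0765,  λ_2 = 3.9235;  v_1 ≈ (0.9971, 0.0763)


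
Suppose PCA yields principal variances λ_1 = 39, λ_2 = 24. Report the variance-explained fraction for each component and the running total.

Step 1 — total variance = trace(Sigma) = Σ λ_i = 39 + 24 = 63.

Step 2 — fraction explained by component i = λ_i / Σ λ:
  PC1: 39/63 = 0.619
  PC2: 24/63 = 0.381

Step 3 — cumulative fraction after k components = (λ_1 + ... + λ_k) / Σ λ:
  k = 1: 39/63 = 0.619
  k = 2: (39 + 24)/63 = 63/63 = 1

Summary (fraction, with percent):

explained: PC1 0.619 (61.9%), PC2 0.381 (38.1%);  cumulative: 0.619, 1


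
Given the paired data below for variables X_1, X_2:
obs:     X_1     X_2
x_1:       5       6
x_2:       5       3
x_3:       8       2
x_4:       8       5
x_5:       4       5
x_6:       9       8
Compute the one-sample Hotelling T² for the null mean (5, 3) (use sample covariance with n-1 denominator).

Step 1 — sample mean vector:
  mean(X_1) = (5 + 5 + 8 + 8 + 4 + 9) / 6 = 39/6 = 6.5
  mean(X_2) = (6 + 3 + 2 + 5 + 5 + 8) / 6 = 29/6 = 4.8333
  x̄ = (6.5, 4.8333),  deviation x̄ - mu_0 = (6.5, 4.8333) - (5, 3) = (1.5, 1.8333).

Step 2 — sample covariance matrix, S[i,j] = (1/(n-1)) · Σ_k (x_{k,i} - mean_i) · (x_{k,j} - mean_j), divisor n-1 = 5:
  S[X_1,X_1] = ((-1.5)·(-1.5) + (-1.5)·(-1.5) + (1.5)·(1.5) + (1.5)·(1.5) + (-2.5)·(-2.5) + (2.5)·(2.5)) / 5 = 21.5/5 = 4.3
  S[X_1,X_2] = ((-1.5)·(1.1667) + (-1.5)·(-1.8333) + (1.5)·(-2.8333) + (1.5)·(0.1667) + (-2.5)·(0.1667) + (2.5)·(3.1667)) / 5 = 4.5/5 = 0.9
  S[X_2,X_2] = ((1.1667)·(1.1667) + (-1.8333)·(-1.8333) + (-2.8333)·(-2.8333) + (0.1667)·(0.1667) + (0.1667)·(0.1667) + (3.1667)·(3.1667)) / 5 = 22.8333/5 = 4.5667
  S = [[4.3, 0.9],
 [0.9, 4.5667]].

Step 3 — invert S. det(S) = 4.3·4.5667 - (0.9)² = 18.8267.
  S^{-1} = (1/det) · [[d, -b], [-b, a]] = [[0.2426, -0.0478],
 [-0.0478, 0.2284]].

Step 4 — quadratic form (x̄ - mu_0)^T · S^{-1} · (x̄ - mu_0):
  S^{-1} · (x̄ - mu_0) = (0.2762, 0.347),
  (x̄ - mu_0)^T · [...] = (1.5)·(0.2762) + (1.8333)·(0.347) = 1.0505.

Step 5 — scale by n: T² = 6 · 1.0505 = 6.3031.

T² ≈ 6.3031


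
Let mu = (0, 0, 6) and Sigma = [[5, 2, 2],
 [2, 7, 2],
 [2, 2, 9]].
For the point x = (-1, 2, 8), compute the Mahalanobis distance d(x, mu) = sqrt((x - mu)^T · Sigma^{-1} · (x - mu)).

Step 1 — centre the observation: (x - mu) = (-1, 2, 2).

Step 2 — invert Sigma (cofactor / det for 3×3, or solve directly):
  Sigma^{-1} = [[0.2389, -0.0567, -0.0405],
 [-0.0567, 0.166, -0.0243],
 [-0.0405, -0.0243, 0.1255]].

Step 3 — form the quadratic (x - mu)^T · Sigma^{-1} · (x - mu):
  Sigma^{-1} · (x - mu) = (-0.4332, 0.3401, 0.2429).
  (x - mu)^T · [Sigma^{-1} · (x - mu)] = (-1)·(-0.4332) + (2)·(0.3401) + (2)·(0.2429) = 1.5992.

Step 4 — take square root: d = √(1.5992) ≈ 1.2646.

d(x, mu) = √(1.5992) ≈ 1.2646


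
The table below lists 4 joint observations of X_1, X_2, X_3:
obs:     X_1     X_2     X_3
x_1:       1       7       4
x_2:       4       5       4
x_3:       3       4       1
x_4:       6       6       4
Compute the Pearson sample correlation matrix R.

Step 1 — column means:
  mean(X_1) = (1 + 4 + 3 + 6) / 4 = 14/4 = 3.5
  mean(X_2) = (7 + 5 + 4 + 6) / 4 = 22/4 = 5.5
  mean(X_3) = (4 + 4 + 1 + 4) / 4 = 13/4 = 3.25

Step 2 — sample variances and covariances s[i,j] = (1/(n-1)) · Σ_k (x_{k,i} - mean_i) · (x_{k,j} - mean_j), with n-1 = 3:
  s[X_1,X_1] = ((-2.5)·(-2.5) + (0.5)·(0.5) + (-0.5)·(-0.5) + (2.5)·(2.5)) / 3 = 13/3 = 4.3333
  s[X_1,X_2] = ((-2.5)·(1.5) + (0.5)·(-0.5) + (-0.5)·(-1.5) + (2.5)·(0.5)) / 3 = -2/3 = -0.6667
  s[X_1,X_3] = ((-2.5)·(0.75) + (0.5)·(0.75) + (-0.5)·(-2.25) + (2.5)·(0.75)) / 3 = 1.5/3 = 0.5
  s[X_2,X_2] = ((1.5)·(1.5) + (-0.5)·(-0.5) + (-1.5)·(-1.5) + (0.5)·(0.5)) / 3 = 5/3 = 1.6667
  s[X_2,X_3] = ((1.5)·(0.75) + (-0.5)·(0.75) + (-1.5)·(-2.25) + (0.5)·(0.75)) / 3 = 4.5/3 = 1.5
  s[X_3,X_3] = ((0.75)·(0.75) + (0.75)·(0.75) + (-2.25)·(-2.25) + (0.75)·(0.75)) / 3 = 6.75/3 = 2.25
  Sample standard deviations s_i = √(s[i,i]):
  s(X_1) = √(4.3333) = 2.0817
  s(X_2) = √(1.6667) = 1.291
  s(X_3) = √(2.25) = 1.5

Step 3 — r_{ij} = s_{ij} / (s_i · s_j):
  r[X_1,X_1] = 1 (diagonal).
  r[X_1,X_2] = -0.6667 / (2.0817 · 1.291) = -0.6667 / 2.6874 = -0.2481
  r[X_1,X_3] = 0.5 / (2.0817 · 1.5) = 0.5 / 3.1225 = 0.1601
  r[X_2,X_2] = 1 (diagonal).
  r[X_2,X_3] = 1.5 / (1.291 · 1.5) = 1.5 / 1.9365 = 0.7746
  r[X_3,X_3] = 1 (diagonal).

R is symmetric with unit diagonal. Assembling:

R = [[1, -0.2481, 0.1601],
 [-0.2481, 1, 0.7746],
 [0.1601, 0.7746, 1]]


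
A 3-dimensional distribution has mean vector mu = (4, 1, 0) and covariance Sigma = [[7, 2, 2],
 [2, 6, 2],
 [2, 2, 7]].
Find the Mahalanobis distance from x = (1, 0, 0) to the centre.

Step 1 — centre the observation: (x - mu) = (-3, -1, 0).

Step 2 — invert Sigma (cofactor / det for 3×3, or solve directly):
  Sigma^{-1} = [[0.1652, -0.0435, -0.0348],
 [-0.0435, 0.1957, -0.0435],
 [-0.0348, -0.0435, 0.1652]].

Step 3 — form the quadratic (x - mu)^T · Sigma^{-1} · (x - mu):
  Sigma^{-1} · (x - mu) = (-0.4522, -0.0652, 0.1478).
  (x - mu)^T · [Sigma^{-1} · (x - mu)] = (-3)·(-0.4522) + (-1)·(-0.0652) + (0)·(0.1478) = 1.4217.

Step 4 — take square root: d = √(1.4217) ≈ 1.1924.

d(x, mu) = √(1.4217) ≈ 1.1924


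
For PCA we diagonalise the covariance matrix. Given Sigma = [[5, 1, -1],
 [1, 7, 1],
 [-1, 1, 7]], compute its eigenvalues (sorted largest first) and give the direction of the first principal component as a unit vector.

Step 1 — characteristic polynomial p(λ) = det(λI - Sigma) = λ³ - tr·λ² + c_1·λ - det, where tr = trace, c_1 = sum of the principal 2×2 minors, det = det(Sigma):
  tr = 5 + 7 + 7 = 19,
  c_1 = (5·7 - (1)²) + (5·7 - (-1)²) + (7·7 - (1)²) = 34 + 34 + 48 = 116,
  det = 5·(7·7 - (1)²) - (1)·((1)·7 - (1)·(-1)) + (-1)·((1)·(1) - 7·(-1)) = 5·(48) - (1)·(8) + (-1)·(8) = 224.
  So p(λ) = λ³ - 19λ² + 116λ - 224.
Step 2 — look for an integer root (rational root theorem: any rational root is an integer divisor of 224). Testing λ = 4:
  p(4) = 64 - 304 + 464 - 224 = 0  ✓
  Dividing out (λ - 4): p(λ) = (λ - 4)(λ² - 15λ + 56).
Step 3 — remaining eigenvalues from the quadratic λ² - 15λ + 56 = 0:
  Δ = 15² - 4·56 = 225 - 224 = 1,  λ = (15 ± √1)/2 = (15 ± 1)/2 = 8 or 7.
  Sorted: λ_1 = 8,  λ_2 = 7,  λ_3 = 4  (check: sum = 19 = tr ✓).

Step 4 — unit eigenvector for λ_1 = 8: v spans the null space of (Sigma - λ_1 I), whose rows are
  r_1 = (-3, 1, -1),  r_2 = (1, -1, 1),  r_3 = (-1, 1, -1).
  v is orthogonal to every row, so take v ∝ r_1 × r_2 = ((1)·(1) - (-1)·(-1), (-1)·(1) - (-3)·(1), (-3)·(-1) - (1)·(1)) = (0, 2, 2).
  Rescale (divide by 2): u = (0, 1, 1).
  ||u|| = √((0)² + (1)² + (1)²) = √(2) ≈ 1.4142,  v_1 = u/||u|| ≈ (0, 0.7071, 0.7071) (||v_1|| = 1).

λ_1 = 8,  λ_2 = 7,  λ_3 = 4;  v_1 ≈ (0, 0.7071, 0.7071)


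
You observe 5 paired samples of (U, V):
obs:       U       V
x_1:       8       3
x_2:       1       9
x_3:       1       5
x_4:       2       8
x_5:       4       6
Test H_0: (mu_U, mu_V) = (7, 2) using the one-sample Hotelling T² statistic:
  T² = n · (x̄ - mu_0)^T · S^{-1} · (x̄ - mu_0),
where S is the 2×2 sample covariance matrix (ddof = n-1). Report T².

Step 1 — sample mean vector:
  mean(U) = (8 + 1 + 1 + 2 + 4) / 5 = 16/5 = 3.2
  mean(V) = (3 + 9 + 5 + 8 + 6) / 5 = 31/5 = 6.2
  x̄ = (3.2, 6.2),  deviation x̄ - mu_0 = (3.2, 6.2) - (7, 2) = (-3.8, 4.2).

Step 2 — sample covariance matrix, S[i,j] = (1/(n-1)) · Σ_k (x_{k,i} - mean_i) · (x_{k,j} - mean_j), divisor n-1 = 4:
  S[U,U] = ((4.8)·(4.8) + (-2.2)·(-2.2) + (-2.2)·(-2.2) + (-1.2)·(-1.2) + (0.8)·(0.8)) / 4 = 34.8/4 = 8.7
  S[U,V] = ((4.8)·(-3.2) + (-2.2)·(2.8) + (-2.2)·(-1.2) + (-1.2)·(1.8) + (0.8)·(-0.2)) / 4 = -21.2/4 = -5.3
  S[V,V] = ((-3.2)·(-3.2) + (2.8)·(2.8) + (-1.2)·(-1.2) + (1.8)·(1.8) + (-0.2)·(-0.2)) / 4 = 22.8/4 = 5.7
  S = [[8.7, -5.3],
 [-5.3, 5.7]].

Step 3 — invert S. det(S) = 8.7·5.7 - (-5.3)² = 21.5.
  S^{-1} = (1/det) · [[d, -b], [-b, a]] = [[0.2651, 0.2465],
 [0.2465, 0.4047]].

Step 4 — quadratic form (x̄ - mu_0)^T · S^{-1} · (x̄ - mu_0):
  S^{-1} · (x̄ - mu_0) = (0.0279, 0.7628),
  (x̄ - mu_0)^T · [...] = (-3.8)·(0.0279) + (4.2)·(0.7628) = 3.0977.

Step 5 — scale by n: T² = 5 · 3.0977 = 15.4884.

T² ≈ 15.4884


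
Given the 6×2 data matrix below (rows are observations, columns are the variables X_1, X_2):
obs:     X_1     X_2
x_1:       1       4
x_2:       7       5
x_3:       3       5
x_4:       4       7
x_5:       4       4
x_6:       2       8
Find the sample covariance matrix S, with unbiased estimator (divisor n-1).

Step 1 — column means:
  mean(X_1) = (1 + 7 + 3 + 4 + 4 + 2) / 6 = 21/6 = 3.5
  mean(X_2) = (4 + 5 + 5 + 7 + 4 + 8) / 6 = 33/6 = 5.5

Step 2 — sample covariance S[i,j] = (1/(n-1)) · Σ_k (x_{k,i} - mean_i) · (x_{k,j} - mean_j), with n-1 = 5.
  S[X_1,X_1] = ((-2.5)·(-2.5) + (3.5)·(3.5) + (-0.5)·(-0.5) + (0.5)·(0.5) + (0.5)·(0.5) + (-1.5)·(-1.5)) / 5 = 21.5/5 = 4.3
  S[X_1,X_2] = ((-2.5)·(-1.5) + (3.5)·(-0.5) + (-0.5)·(-0.5) + (0.5)·(1.5) + (0.5)·(-1.5) + (-1.5)·(2.5)) / 5 = -1.5/5 = -0.3
  S[X_2,X_2] = ((-1.5)·(-1.5) + (-0.5)·(-0.5) + (-0.5)·(-0.5) + (1.5)·(1.5) + (-1.5)·(-1.5) + (2.5)·(2.5)) / 5 = 13.5/5 = 2.7

S is symmetric (S[j,i] = S[i,j]). Assembling:

S = [[4.3, -0.3],
 [-0.3, 2.7]]


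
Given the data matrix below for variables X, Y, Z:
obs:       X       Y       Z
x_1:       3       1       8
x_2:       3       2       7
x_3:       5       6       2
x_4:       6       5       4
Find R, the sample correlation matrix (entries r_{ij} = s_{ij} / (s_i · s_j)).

Step 1 — column means:
  mean(X) = (3 + 3 + 5 + 6) / 4 = 17/4 = 4.25
  mean(Y) = (1 + 2 + 6 + 5) / 4 = 14/4 = 3.5
  mean(Z) = (8 + 7 + 2 + 4) / 4 = 21/4 = 5.25

Step 2 — sample variances and covariances s[i,j] = (1/(n-1)) · Σ_k (x_{k,i} - mean_i) · (x_{k,j} - mean_j), with n-1 = 3:
  s[X,X] = ((-1.25)·(-1.25) + (-1.25)·(-1.25) + (0.75)·(0.75) + (1.75)·(1.75)) / 3 = 6.75/3 = 2.25
  s[X,Y] = ((-1.25)·(-2.5) + (-1.25)·(-1.5) + (0.75)·(2.5) + (1.75)·(1.5)) / 3 = 9.5/3 = 3.1667
  s[X,Z] = ((-1.25)·(2.75) + (-1.25)·(1.75) + (0.75)·(-3.25) + (1.75)·(-1.25)) / 3 = -10.25/3 = -3.4167
  s[Y,Y] = ((-2.5)·(-2.5) + (-1.5)·(-1.5) + (2.5)·(2.5) + (1.5)·(1.5)) / 3 = 17/3 = 5.6667
  s[Y,Z] = ((-2.5)·(2.75) + (-1.5)·(1.75) + (2.5)·(-3.25) + (1.5)·(-1.25)) / 3 = -19.5/3 = -6.5
  s[Z,Z] = ((2.75)·(2.75) + (1.75)·(1.75) + (-3.25)·(-3.25) + (-1.25)·(-1.25)) / 3 = 22.75/3 = 7.5833
  Sample standard deviations s_i = √(s[i,i]):
  s(X) = √(2.25) = 1.5
  s(Y) = √(5.6667) = 2.3805
  s(Z) = √(7.5833) = 2.7538

Step 3 — r_{ij} = s_{ij} / (s_i · s_j):
  r[X,X] = 1 (diagonal).
  r[X,Y] = 3.1667 / (1.5 · 2.3805) = 3.1667 / 3.5707 = 0.8868
  r[X,Z] = -3.4167 / (1.5 · 2.7538) = -3.4167 / 4.1307 = -0.8271
  r[Y,Y] = 1 (diagonal).
  r[Y,Z] = -6.5 / (2.3805 · 2.7538) = -6.5 / 6.5553 = -0.9916
  r[Z,Z] = 1 (diagonal).

R is symmetric with unit diagonal. Assembling:

R = [[1, 0.8868, -0.8271],
 [0.8868, 1, -0.9916],
 [-0.8271, -0.9916, 1]]


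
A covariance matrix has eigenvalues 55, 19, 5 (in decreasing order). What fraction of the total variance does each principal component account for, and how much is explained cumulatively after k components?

Step 1 — total variance = trace(Sigma) = Σ λ_i = 55 + 19 + 5 = 79.

Step 2 — fraction explained by component i = λ_i / Σ λ:
  PC1: 55/79 = 0.6962
  PC2: 19/79 = 0.2405
  PC3: 5/79 = 0.0633

Step 3 — cumulative fraction after k components = (λ_1 + ... + λ_k) / Σ λ:
  k = 1: 55/79 = 0.6962
  k = 2: (55 + 19)/79 = 74/79 = 0.9367
  k = 3: (55 + 19 + 5)/79 = 79/79 = 1

Summary (fraction, with percent):

explained: PC1 0.6962 (69.62%), PC2 0.2405 (24.05%), PC3 0.0633 (6.33%);  cumulative: 0.6962, 0.9367, 1


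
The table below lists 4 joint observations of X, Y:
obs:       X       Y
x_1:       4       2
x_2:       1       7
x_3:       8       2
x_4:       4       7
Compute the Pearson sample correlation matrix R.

Step 1 — column means:
  mean(X) = (4 + 1 + 8 + 4) / 4 = 17/4 = 4.25
  mean(Y) = (2 + 7 + 2 + 7) / 4 = 18/4 = 4.5

Step 2 — sample variances and covariances s[i,j] = (1/(n-1)) · Σ_k (x_{k,i} - mean_i) · (x_{k,j} - mean_j), with n-1 = 3:
  s[X,X] = ((-0.25)·(-0.25) + (-3.25)·(-3.25) + (3.75)·(3.75) + (-0.25)·(-0.25)) / 3 = 24.75/3 = 8.25
  s[X,Y] = ((-0.25)·(-2.5) + (-3.25)·(2.5) + (3.75)·(-2.5) + (-0.25)·(2.5)) / 3 = -17.5/3 = -5.8333
  s[Y,Y] = ((-2.5)·(-2.5) + (2.5)·(2.5) + (-2.5)·(-2.5) + (2.5)·(2.5)) / 3 = 25/3 = 8.3333
  Sample standard deviations s_i = √(s[i,i]):
  s(X) = √(8.25) = 2.8723
  s(Y) = √(8.3333) = 2.8868

Step 3 — r_{ij} = s_{ij} / (s_i · s_j):
  r[X,X] = 1 (diagonal).
  r[X,Y] = -5.8333 / (2.8723 · 2.8868) = -5.8333 / 8.2916 = -0.7035
  r[Y,Y] = 1 (diagonal).

R is symmetric with unit diagonal. Assembling:

R = [[1, -0.7035],
 [-0.7035, 1]]


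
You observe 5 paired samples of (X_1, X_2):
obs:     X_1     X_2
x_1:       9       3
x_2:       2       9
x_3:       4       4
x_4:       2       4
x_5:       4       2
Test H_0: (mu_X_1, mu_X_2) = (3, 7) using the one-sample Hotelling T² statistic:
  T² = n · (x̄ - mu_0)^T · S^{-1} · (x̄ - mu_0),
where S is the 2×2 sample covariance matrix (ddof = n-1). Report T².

Step 1 — sample mean vector:
  mean(X_1) = (9 + 2 + 4 + 2 + 4) / 5 = 21/5 = 4.2
  mean(X_2) = (3 + 9 + 4 + 4 + 2) / 5 = 22/5 = 4.4
  x̄ = (4.2, 4.4),  deviation x̄ - mu_0 = (4.2, 4.4) - (3, 7) = (1.2, -2.6).

Step 2 — sample covariance matrix, S[i,j] = (1/(n-1)) · Σ_k (x_{k,i} - mean_i) · (x_{k,j} - mean_j), divisor n-1 = 4:
  S[X_1,X_1] = ((4.8)·(4.8) + (-2.2)·(-2.2) + (-0.2)·(-0.2) + (-2.2)·(-2.2) + (-0.2)·(-0.2)) / 4 = 32.8/4 = 8.2
  S[X_1,X_2] = ((4.8)·(-1.4) + (-2.2)·(4.6) + (-0.2)·(-0.4) + (-2.2)·(-0.4) + (-0.2)·(-2.4)) / 4 = -15.4/4 = -3.85
  S[X_2,X_2] = ((-1.4)·(-1.4) + (4.6)·(4.6) + (-0.4)·(-0.4) + (-0.4)·(-0.4) + (-2.4)·(-2.4)) / 4 = 29.2/4 = 7.3
  S = [[8.2, -3.85],
 [-3.85, 7.3]].

Step 3 — invert S. det(S) = 8.2·7.3 - (-3.85)² = 45.0375.
  S^{-1} = (1/det) · [[d, -b], [-b, a]] = [[0.1621, 0.0855],
 [0.0855, 0.1821]].

Step 4 — quadratic form (x̄ - mu_0)^T · S^{-1} · (x̄ - mu_0):
  S^{-1} · (x̄ - mu_0) = (-0.0278, -0.3708),
  (x̄ - mu_0)^T · [...] = (1.2)·(-0.0278) + (-2.6)·(-0.3708) = 0.9308.

Step 5 — scale by n: T² = 5 · 0.9308 = 4.6539.

T² ≈ 4.6539


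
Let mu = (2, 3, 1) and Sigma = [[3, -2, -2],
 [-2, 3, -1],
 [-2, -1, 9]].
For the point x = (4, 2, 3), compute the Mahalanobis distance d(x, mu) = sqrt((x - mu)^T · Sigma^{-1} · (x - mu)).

Step 1 — centre the observation: (x - mu) = (2, -1, 2).

Step 2 — invert Sigma (cofactor / det for 3×3, or solve directly):
  Sigma^{-1} = [[1.1818, 0.9091, 0.3636],
 [0.9091, 1.0455, 0.3182],
 [0.3636, 0.3182, 0.2273]].

Step 3 — form the quadratic (x - mu)^T · Sigma^{-1} · (x - mu):
  Sigma^{-1} · (x - mu) = (2.1818, 1.4091, 0.8636).
  (x - mu)^T · [Sigma^{-1} · (x - mu)] = (2)·(2.1818) + (-1)·(1.4091) + (2)·(0.8636) = 4.6818.

Step 4 — take square root: d = √(4.6818) ≈ 2.1638.

d(x, mu) = √(4.6818) ≈ 2.1638


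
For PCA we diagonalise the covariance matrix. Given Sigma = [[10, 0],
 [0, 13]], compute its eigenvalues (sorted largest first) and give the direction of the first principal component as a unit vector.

Step 1 — characteristic polynomial of 2×2 Sigma:
  det(Sigma - λI) = λ² - trace · λ + det = 0.
  trace = 10 + 13 = 23, det = 10·13 - (0)² = 130.
Step 2 — discriminant:
  Δ = trace² - 4·det = 529 - 520 = 9.
Step 3 — eigenvalues:
  λ = (trace ± √Δ)/2 = (23 ± 3)/2,
  λ_1 = 13,  λ_2 = 10.

Step 4 — unit eigenvector for λ_1: Sigma is diagonal, so its eigenvectors are the coordinate axes. λ_1 = 13 is the diagonal entry on the second coordinate axis, hence
  v_1 = (0, 1) (||v_1|| = 1).

λ_1 = 13,  λ_2 = 10;  v_1 ≈ (0, 1)


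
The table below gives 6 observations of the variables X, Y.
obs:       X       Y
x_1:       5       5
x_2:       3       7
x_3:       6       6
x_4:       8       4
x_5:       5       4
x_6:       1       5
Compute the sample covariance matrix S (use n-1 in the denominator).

Step 1 — column means:
  mean(X) = (5 + 3 + 6 + 8 + 5 + 1) / 6 = 28/6 = 4.6667
  mean(Y) = (5 + 7 + 6 + 4 + 4 + 5) / 6 = 31/6 = 5.1667

Step 2 — sample covariance S[i,j] = (1/(n-1)) · Σ_k (x_{k,i} - mean_i) · (x_{k,j} - mean_j), with n-1 = 5.
  S[X,X] = ((0.3333)·(0.3333) + (-1.6667)·(-1.6667) + (1.3333)·(1.3333) + (3.3333)·(3.3333) + (0.3333)·(0.3333) + (-3.6667)·(-3.6667)) / 5 = 29.3333/5 = 5.8667
  S[X,Y] = ((0.3333)·(-0.1667) + (-1.6667)·(1.8333) + (1.3333)·(0.8333) + (3.3333)·(-1.1667) + (0.3333)·(-1.1667) + (-3.6667)·(-0.1667)) / 5 = -5.6667/5 = -1.1333
  S[Y,Y] = ((-0.1667)·(-0.1667) + (1.8333)·(1.8333) + (0.8333)·(0.8333) + (-1.1667)·(-1.1667) + (-1.1667)·(-1.1667) + (-0.1667)·(-0.1667)) / 5 = 6.8333/5 = 1.3667

S is symmetric (S[j,i] = S[i,j]). Assembling:

S = [[5.8667, -1.1333],
 [-1.1333, 1.3667]]


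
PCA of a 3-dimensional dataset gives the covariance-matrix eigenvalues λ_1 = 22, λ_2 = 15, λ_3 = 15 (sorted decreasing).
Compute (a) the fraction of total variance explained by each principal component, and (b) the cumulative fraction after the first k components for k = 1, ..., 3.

Step 1 — total variance = trace(Sigma) = Σ λ_i = 22 + 15 + 15 = 52.

Step 2 — fraction explained by component i = λ_i / Σ λ:
  PC1: 22/52 = 0.4231
  PC2: 15/52 = 0.2885
  PC3: 15/52 = 0.2885

Step 3 — cumulative fraction after k components = (λ_1 + ... + λ_k) / Σ λ:
  k = 1: 22/52 = 0.4231
  k = 2: (22 + 15)/52 = 37/52 = 0.7115
  k = 3: (22 + 15 + 15)/52 = 52/52 = 1

Summary (fraction, with percent):

explained: PC1 0.4231 (42.31%), PC2 0.2885 (28.85%), PC3 0.2885 (28.85%);  cumulative: 0.4231, 0.7115, 1


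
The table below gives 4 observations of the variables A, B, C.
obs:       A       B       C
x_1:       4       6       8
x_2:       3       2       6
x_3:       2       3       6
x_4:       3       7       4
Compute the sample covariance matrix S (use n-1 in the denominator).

Step 1 — column means:
  mean(A) = (4 + 3 + 2 + 3) / 4 = 12/4 = 3
  mean(B) = (6 + 2 + 3 + 7) / 4 = 18/4 = 4.5
  mean(C) = (8 + 6 + 6 + 4) / 4 = 24/4 = 6

Step 2 — sample covariance S[i,j] = (1/(n-1)) · Σ_k (x_{k,i} - mean_i) · (x_{k,j} - mean_j), with n-1 = 3.
  S[A,A] = ((1)·(1) + (0)·(0) + (-1)·(-1) + (0)·(0)) / 3 = 2/3 = 0.6667
  S[A,B] = ((1)·(1.5) + (0)·(-2.5) + (-1)·(-1.5) + (0)·(2.5)) / 3 = 3/3 = 1
  S[A,C] = ((1)·(2) + (0)·(0) + (-1)·(0) + (0)·(-2)) / 3 = 2/3 = 0.6667
  S[B,B] = ((1.5)·(1.5) + (-2.5)·(-2.5) + (-1.5)·(-1.5) + (2.5)·(2.5)) / 3 = 17/3 = 5.6667
  S[B,C] = ((1.5)·(2) + (-2.5)·(0) + (-1.5)·(0) + (2.5)·(-2)) / 3 = -2/3 = -0.6667
  S[C,C] = ((2)·(2) + (0)·(0) + (0)·(0) + (-2)·(-2)) / 3 = 8/3 = 2.6667

S is symmetric (S[j,i] = S[i,j]). Assembling:

S = [[0.6667, 1, 0.6667],
 [1, 5.6667, -0.6667],
 [0.6667, -0.6667, 2.6667]]


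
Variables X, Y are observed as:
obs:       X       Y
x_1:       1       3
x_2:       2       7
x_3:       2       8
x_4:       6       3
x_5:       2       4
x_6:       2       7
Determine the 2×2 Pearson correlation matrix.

Step 1 — column means:
  mean(X) = (1 + 2 + 2 + 6 + 2 + 2) / 6 = 15/6 = 2.5
  mean(Y) = (3 + 7 + 8 + 3 + 4 + 7) / 6 = 32/6 = 5.3333

Step 2 — sample variances and covariances s[i,j] = (1/(n-1)) · Σ_k (x_{k,i} - mean_i) · (x_{k,j} - mean_j), with n-1 = 5:
  s[X,X] = ((-1.5)·(-1.5) + (-0.5)·(-0.5) + (-0.5)·(-0.5) + (3.5)·(3.5) + (-0.5)·(-0.5) + (-0.5)·(-0.5)) / 5 = 15.5/5 = 3.1
  s[X,Y] = ((-1.5)·(-2.3333) + (-0.5)·(1.6667) + (-0.5)·(2.6667) + (3.5)·(-2.3333) + (-0.5)·(-1.3333) + (-0.5)·(1.6667)) / 5 = -7/5 = -1.4
  s[Y,Y] = ((-2.3333)·(-2.3333) + (1.6667)·(1.6667) + (2.6667)·(2.6667) + (-2.3333)·(-2.3333) + (-1.3333)·(-1.3333) + (1.6667)·(1.6667)) / 5 = 25.3333/5 = 5.0667
  Sample standard deviations s_i = √(s[i,i]):
  s(X) = √(3.1) = 1.7607
  s(Y) = √(5.0667) = 2.2509

Step 3 — r_{ij} = s_{ij} / (s_i · s_j):
  r[X,X] = 1 (diagonal).
  r[X,Y] = -1.4 / (1.7607 · 2.2509) = -1.4 / 3.9632 = -0.3533
  r[Y,Y] = 1 (diagonal).

R is symmetric with unit diagonal. Assembling:

R = [[1, -0.3533],
 [-0.3533, 1]]


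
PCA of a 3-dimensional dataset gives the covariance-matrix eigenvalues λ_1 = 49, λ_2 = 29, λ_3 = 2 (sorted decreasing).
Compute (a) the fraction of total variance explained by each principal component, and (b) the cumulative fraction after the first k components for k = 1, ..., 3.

Step 1 — total variance = trace(Sigma) = Σ λ_i = 49 + 29 + 2 = 80.

Step 2 — fraction explained by component i = λ_i / Σ λ:
  PC1: 49/80 = 0.6125
  PC2: 29/80 = 0.3625
  PC3: 2/80 = 0.025

Step 3 — cumulative fraction after k components = (λ_1 + ... + λ_k) / Σ λ:
  k = 1: 49/80 = 0.6125
  k = 2: (49 + 29)/80 = 78/80 = 0.975
  k = 3: (49 + 29 + 2)/80 = 80/80 = 1

Summary (fraction, with percent):

explained: PC1 0.6125 (61.25%), PC2 0.3625 (36.25%), PC3 0.025 (2.5%);  cumulative: 0.6125, 0.975, 1


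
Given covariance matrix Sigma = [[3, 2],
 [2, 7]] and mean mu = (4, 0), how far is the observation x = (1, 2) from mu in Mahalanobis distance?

Step 1 — centre the observation: (x - mu) = (-3, 2).

Step 2 — invert Sigma. det(Sigma) = 3·7 - (2)² = 17.
  Sigma^{-1} = (1/det) · [[d, -b], [-b, a]] = [[0.4118, -0.1176],
 [-0.1176, 0.1765]].

Step 3 — form the quadratic (x - mu)^T · Sigma^{-1} · (x - mu):
  Sigma^{-1} · (x - mu) = (-1.4706, 0.7059).
  (x - mu)^T · [Sigma^{-1} · (x - mu)] = (-3)·(-1.4706) + (2)·(0.7059) = 5.8235.

Step 4 — take square root: d = √(5.8235) ≈ 2.4132.

d(x, mu) = √(5.8235) ≈ 2.4132


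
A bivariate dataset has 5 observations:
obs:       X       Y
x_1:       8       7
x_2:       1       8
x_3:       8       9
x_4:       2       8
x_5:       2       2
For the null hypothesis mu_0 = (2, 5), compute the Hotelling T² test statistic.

Step 1 — sample mean vector:
  mean(X) = (8 + 1 + 8 + 2 + 2) / 5 = 21/5 = 4.2
  mean(Y) = (7 + 8 + 9 + 8 + 2) / 5 = 34/5 = 6.8
  x̄ = (4.2, 6.8),  deviation x̄ - mu_0 = (4.2, 6.8) - (2, 5) = (2.2, 1.8).

Step 2 — sample covariance matrix, S[i,j] = (1/(n-1)) · Σ_k (x_{k,i} - mean_i) · (x_{k,j} - mean_j), divisor n-1 = 4:
  S[X,X] = ((3.8)·(3.8) + (-3.2)·(-3.2) + (3.8)·(3.8) + (-2.2)·(-2.2) + (-2.2)·(-2.2)) / 4 = 48.8/4 = 12.2
  S[X,Y] = ((3.8)·(0.2) + (-3.2)·(1.2) + (3.8)·(2.2) + (-2.2)·(1.2) + (-2.2)·(-4.8)) / 4 = 13.2/4 = 3.3
  S[Y,Y] = ((0.2)·(0.2) + (1.2)·(1.2) + (2.2)·(2.2) + (1.2)·(1.2) + (-4.8)·(-4.8)) / 4 = 30.8/4 = 7.7
  S = [[12.2, 3.3],
 [3.3, 7.7]].

Step 3 — invert S. det(S) = 12.2·7.7 - (3.3)² = 83.05.
  S^{-1} = (1/det) · [[d, -b], [-b, a]] = [[0.0927, -0.0397],
 [-0.0397, 0.1469]].

Step 4 — quadratic form (x̄ - mu_0)^T · S^{-1} · (x̄ - mu_0):
  S^{-1} · (x̄ - mu_0) = (0.1325, 0.177),
  (x̄ - mu_0)^T · [...] = (2.2)·(0.1325) + (1.8)·(0.177) = 0.61.

Step 5 — scale by n: T² = 5 · 0.61 = 3.05.

T² ≈ 3.05


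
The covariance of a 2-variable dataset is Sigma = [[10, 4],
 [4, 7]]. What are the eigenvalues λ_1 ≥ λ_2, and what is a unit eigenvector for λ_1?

Step 1 — characteristic polynomial of 2×2 Sigma:
  det(Sigma - λI) = λ² - trace · λ + det = 0.
  trace = 10 + 7 = 17, det = 10·7 - (4)² = 54.
Step 2 — discriminant:
  Δ = trace² - 4·det = 289 - 216 = 73.
Step 3 — eigenvalues:
  λ = (trace ± √Δ)/2 = (17 ± 8.544)/2,
  λ_1 = 12.772,  λ_2 = 4.228.

Step 4 — unit eigenvector for λ_1: solve (Sigma - λ_1 I)v = 0. First row:
  (10 - 12.772)·v_x + (4)·v_y = 0, i.e. (-2.772)·v_x + (4)·v_y = 0,
  so v ∝ (b, λ_1 - a) = (4, 2.772) = u.
  ||u|| = √((4)² + (2.772)²) = √(23.684) ≈ 4.8666,
  v_1 = u/||u|| ≈ (0.8219, 0.5696) (||v_1|| = 1).

λ_1 = 12.772,  λ_2 = 4.228;  v_1 ≈ (0.8219, 0.5696)


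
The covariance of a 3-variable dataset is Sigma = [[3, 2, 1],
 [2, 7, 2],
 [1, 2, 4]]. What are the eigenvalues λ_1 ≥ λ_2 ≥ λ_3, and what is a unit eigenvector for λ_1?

Step 1 — characteristic polynomial p(λ) = det(λI - Sigma) = λ³ - tr·λ² + c_1·λ - det, where tr = trace, c_1 = sum of the principal 2×2 minors, det = det(Sigma):
  tr = 3 + 7 + 4 = 14,
  c_1 = (3·7 - (2)²) + (3·4 - (1)²) + (7·4 - (2)²) = 17 + 11 + 24 = 52,
  det = 3·(7·4 - (2)²) - (2)·((2)·4 - (2)·(1)) + (1)·((2)·(2) - 7·(1)) = 3·(24) - (2)·(6) + (1)·(-3) = 57.
  So p(λ) = λ³ - 14λ² + 52λ - 57.
Step 2 — look for an integer root (rational root theorem: any rational root is an integer divisor of 57). Testing λ = 3:
  p(3) = 27 - 126 + 156 - 57 = 0  ✓
  Dividing out (λ - 3): p(λ) = (λ - 3)(λ² - 11λ + 19).
Step 3 — remaining eigenvalues from the quadratic λ² - 11λ + 19 = 0:
  Δ = 11² - 4·19 = 121 - 76 = 45,  λ = (11 ± √45)/2 = (11 ± 6.7082)/2 ≈ 8.8541 or 2.1459.
  Sorted: λ_1 = 8.8541,  λ_2 = 3,  λ_3 = 2.1459  (check: sum = 14 = tr ✓).

Step 4 — unit eigenvector for λ_1 ≈ 8.8541: v spans the null space of (Sigma - λ_1 I), whose rows are
  r_1 = (-5.8541, 2, 1),  r_2 = (2, -1.8541, 2),  r_3 = (1, 2, -4.8541).
  v is orthogonal to every row, so take v ∝ r_1 × r_2 = ((2)·(2) - (1)·(-1.8541), (1)·(2) - (-5.8541)·(2), (-5.8541)·(-1.8541) - (2)·(2)) ≈ (5.8541, 13.7082, 6.8541).
  Let u = (5.8541, 13.7082, 6.8541).
  ||u|| = √((5.8541)² + (13.7082)² + (6.8541)²) = √(269.1641) ≈ 16.4062,  v_1 = u/||u|| ≈ (0.3568, 0.8355, 0.4178) (||v_1|| = 1).

λ_1 = 8.8541,  λ_2 = 3,  λ_3 = 2.1459;  v_1 ≈ (0.3568, 0.8355, 0.4178)


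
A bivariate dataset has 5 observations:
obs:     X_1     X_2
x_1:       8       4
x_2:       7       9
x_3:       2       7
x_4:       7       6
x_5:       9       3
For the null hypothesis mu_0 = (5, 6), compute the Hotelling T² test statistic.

Step 1 — sample mean vector:
  mean(X_1) = (8 + 7 + 2 + 7 + 9) / 5 = 33/5 = 6.6
  mean(X_2) = (4 + 9 + 7 + 6 + 3) / 5 = 29/5 = 5.8
  x̄ = (6.6, 5.8),  deviation x̄ - mu_0 = (6.6, 5.8) - (5, 6) = (1.6, -0.2).

Step 2 — sample covariance matrix, S[i,j] = (1/(n-1)) · Σ_k (x_{k,i} - mean_i) · (x_{k,j} - mean_j), divisor n-1 = 4:
  S[X_1,X_1] = ((1.4)·(1.4) + (0.4)·(0.4) + (-4.6)·(-4.6) + (0.4)·(0.4) + (2.4)·(2.4)) / 4 = 29.2/4 = 7.3
  S[X_1,X_2] = ((1.4)·(-1.8) + (0.4)·(3.2) + (-4.6)·(1.2) + (0.4)·(0.2) + (2.4)·(-2.8)) / 4 = -13.4/4 = -3.35
  S[X_2,X_2] = ((-1.8)·(-1.8) + (3.2)·(3.2) + (1.2)·(1.2) + (0.2)·(0.2) + (-2.8)·(-2.8)) / 4 = 22.8/4 = 5.7
  S = [[7.3, -3.35],
 [-3.35, 5.7]].

Step 3 — invert S. det(S) = 7.3·5.7 - (-3.35)² = 30.3875.
  S^{-1} = (1/det) · [[d, -b], [-b, a]] = [[0.1876, 0.1102],
 [0.1102, 0.2402]].

Step 4 — quadratic form (x̄ - mu_0)^T · S^{-1} · (x̄ - mu_0):
  S^{-1} · (x̄ - mu_0) = (0.2781, 0.1283),
  (x̄ - mu_0)^T · [...] = (1.6)·(0.2781) + (-0.2)·(0.1283) = 0.4193.

Step 5 — scale by n: T² = 5 · 0.4193 = 2.0963.

T² ≈ 2.0963


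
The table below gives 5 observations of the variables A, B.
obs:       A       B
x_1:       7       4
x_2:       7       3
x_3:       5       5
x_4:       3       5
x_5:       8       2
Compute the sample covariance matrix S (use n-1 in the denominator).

Step 1 — column means:
  mean(A) = (7 + 7 + 5 + 3 + 8) / 5 = 30/5 = 6
  mean(B) = (4 + 3 + 5 + 5 + 2) / 5 = 19/5 = 3.8

Step 2 — sample covariance S[i,j] = (1/(n-1)) · Σ_k (x_{k,i} - mean_i) · (x_{k,j} - mean_j), with n-1 = 4.
  S[A,A] = ((1)·(1) + (1)·(1) + (-1)·(-1) + (-3)·(-3) + (2)·(2)) / 4 = 16/4 = 4
  S[A,B] = ((1)·(0.2) + (1)·(-0.8) + (-1)·(1.2) + (-3)·(1.2) + (2)·(-1.8)) / 4 = -9/4 = -2.25
  S[B,B] = ((0.2)·(0.2) + (-0.8)·(-0.8) + (1.2)·(1.2) + (1.2)·(1.2) + (-1.8)·(-1.8)) / 4 = 6.8/4 = 1.7

S is symmetric (S[j,i] = S[i,j]). Assembling:

S = [[4, -2.25],
 [-2.25, 1.7]]


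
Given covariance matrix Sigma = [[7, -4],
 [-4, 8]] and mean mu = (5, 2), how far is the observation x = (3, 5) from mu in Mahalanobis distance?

Step 1 — centre the observation: (x - mu) = (-2, 3).

Step 2 — invert Sigma. det(Sigma) = 7·8 - (-4)² = 40.
  Sigma^{-1} = (1/det) · [[d, -b], [-b, a]] = [[0.2, 0.1],
 [0.1, 0.175]].

Step 3 — form the quadratic (x - mu)^T · Sigma^{-1} · (x - mu):
  Sigma^{-1} · (x - mu) = (-0.1, 0.325).
  (x - mu)^T · [Sigma^{-1} · (x - mu)] = (-2)·(-0.1) + (3)·(0.325) = 1.175.

Step 4 — take square root: d = √(1.175) ≈ 1.084.

d(x, mu) = √(1.175) ≈ 1.084


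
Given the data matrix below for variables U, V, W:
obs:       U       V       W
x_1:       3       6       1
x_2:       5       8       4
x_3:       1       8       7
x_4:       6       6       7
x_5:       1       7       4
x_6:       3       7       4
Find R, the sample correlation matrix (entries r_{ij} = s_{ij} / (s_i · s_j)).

Step 1 — column means:
  mean(U) = (3 + 5 + 1 + 6 + 1 + 3) / 6 = 19/6 = 3.1667
  mean(V) = (6 + 8 + 8 + 6 + 7 + 7) / 6 = 42/6 = 7
  mean(W) = (1 + 4 + 7 + 7 + 4 + 4) / 6 = 27/6 = 4.5

Step 2 — sample variances and covariances s[i,j] = (1/(n-1)) · Σ_k (x_{k,i} - mean_i) · (x_{k,j} - mean_j), with n-1 = 5:
  s[U,U] = ((-0.1667)·(-0.1667) + (1.8333)·(1.8333) + (-2.1667)·(-2.1667) + (2.8333)·(2.8333) + (-2.1667)·(-2.1667) + (-0.1667)·(-0.1667)) / 5 = 20.8333/5 = 4.1667
  s[U,V] = ((-0.1667)·(-1) + (1.8333)·(1) + (-2.1667)·(1) + (2.8333)·(-1) + (-2.1667)·(0) + (-0.1667)·(0)) / 5 = -3/5 = -0.6
  s[U,W] = ((-0.1667)·(-3.5) + (1.8333)·(-0.5) + (-2.1667)·(2.5) + (2.8333)·(2.5) + (-2.1667)·(-0.5) + (-0.1667)·(-0.5)) / 5 = 2.5/5 = 0.5
  s[V,V] = ((-1)·(-1) + (1)·(1) + (1)·(1) + (-1)·(-1) + (0)·(0) + (0)·(0)) / 5 = 4/5 = 0.8
  s[V,W] = ((-1)·(-3.5) + (1)·(-0.5) + (1)·(2.5) + (-1)·(2.5) + (0)·(-0.5) + (0)·(-0.5)) / 5 = 3/5 = 0.6
  s[W,W] = ((-3.5)·(-3.5) + (-0.5)·(-0.5) + (2.5)·(2.5) + (2.5)·(2.5) + (-0.5)·(-0.5) + (-0.5)·(-0.5)) / 5 = 25.5/5 = 5.1
  Sample standard deviations s_i = √(s[i,i]):
  s(U) = √(4.1667) = 2.0412
  s(V) = √(0.8) = 0.8944
  s(W) = √(5.1) = 2.2583

Step 3 — r_{ij} = s_{ij} / (s_i · s_j):
  r[U,U] = 1 (diagonal).
  r[U,V] = -0.6 / (2.0412 · 0.8944) = -0.6 / 1.8257 = -0.3286
  r[U,W] = 0.5 / (2.0412 · 2.2583) = 0.5 / 4.6098 = 0.1085
  r[V,V] = 1 (diagonal).
  r[V,W] = 0.6 / (0.8944 · 2.2583) = 0.6 / 2.0199 = 0.297
  r[W,W] = 1 (diagonal).

R is symmetric with unit diagonal. Assembling:

R = [[1, -0.3286, 0.1085],
 [-0.3286, 1, 0.297],
 [0.1085, 0.297, 1]]
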